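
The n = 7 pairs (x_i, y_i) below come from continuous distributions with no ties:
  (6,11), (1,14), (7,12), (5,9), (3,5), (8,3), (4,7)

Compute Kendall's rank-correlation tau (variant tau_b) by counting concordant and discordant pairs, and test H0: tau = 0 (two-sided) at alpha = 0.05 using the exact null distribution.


Step 1: Enumerate the 21 unordered pairs (i,j) with i<j and classify each by sign(x_j-x_i) * sign(y_j-y_i).
  (1,2):dx=-5,dy=+3->D; (1,3):dx=+1,dy=+1->C; (1,4):dx=-1,dy=-2->C; (1,5):dx=-3,dy=-6->C
  (1,6):dx=+2,dy=-8->D; (1,7):dx=-2,dy=-4->C; (2,3):dx=+6,dy=-2->D; (2,4):dx=+4,dy=-5->D
  (2,5):dx=+2,dy=-9->D; (2,6):dx=+7,dy=-11->D; (2,7):dx=+3,dy=-7->D; (3,4):dx=-2,dy=-3->C
  (3,5):dx=-4,dy=-7->C; (3,6):dx=+1,dy=-9->D; (3,7):dx=-3,dy=-5->C; (4,5):dx=-2,dy=-4->C
  (4,6):dx=+3,dy=-6->D; (4,7):dx=-1,dy=-2->C; (5,6):dx=+5,dy=-2->D; (5,7):dx=+1,dy=+2->C
  (6,7):dx=-4,dy=+4->D
Step 2: C = 10, D = 11, total pairs = 21.
Step 3: tau = (C - D)/(n(n-1)/2) = (10 - 11)/21 = -0.047619.
Step 4: Exact two-sided p-value (enumerate n! = 5040 permutations of y under H0): p = 1.000000.
Step 5: alpha = 0.05. fail to reject H0.

tau_b = -0.0476 (C=10, D=11), p = 1.000000, fail to reject H0.


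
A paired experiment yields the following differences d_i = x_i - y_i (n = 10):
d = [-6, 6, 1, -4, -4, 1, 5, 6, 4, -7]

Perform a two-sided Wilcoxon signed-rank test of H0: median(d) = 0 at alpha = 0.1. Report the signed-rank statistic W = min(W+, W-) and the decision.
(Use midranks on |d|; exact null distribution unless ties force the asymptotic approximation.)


Step 1: Drop any zero differences (none here) and take |d_i|.
|d| = [6, 6, 1, 4, 4, 1, 5, 6, 4, 7]
Step 2: Midrank |d_i| (ties get averaged ranks).
ranks: |6|->8, |6|->8, |1|->1.5, |4|->4, |4|->4, |1|->1.5, |5|->6, |6|->8, |4|->4, |7|->10
Step 3: Attach original signs; sum ranks with positive sign and with negative sign.
W+ = 8 + 1.5 + 1.5 + 6 + 8 + 4 = 29
W- = 8 + 4 + 4 + 10 = 26
(Check: W+ + W- = 55 should equal n(n+1)/2 = 55.)
Step 4: Test statistic W = min(W+, W-) = 26.
Step 5: Ties in |d|, so use the tie-corrected normal approximation.
        E[W] = n(n+1)/4 = 10*11/4 = 27.5.
        Tie groups: |d|=1 (t=2), |d|=4 (t=3), |d|=6 (t=3); sum(t^3 - t) = 54.
        Var[W] = n(n+1)(2n+1)/24 - sum(t^3-t)/48 = 2310/24 - 54/48 = 95.125.
        z = (W - E[W]) / sqrt(Var[W]) = (26 - 27.5) / 9.7532 = -0.1538.
        Two-sided p = 2*Phi(z) = 0.877771.
Step 6: alpha = 0.1. fail to reject H0.

W+ = 29, W- = 26, W = min = 26, p = 0.877771, fail to reject H0.


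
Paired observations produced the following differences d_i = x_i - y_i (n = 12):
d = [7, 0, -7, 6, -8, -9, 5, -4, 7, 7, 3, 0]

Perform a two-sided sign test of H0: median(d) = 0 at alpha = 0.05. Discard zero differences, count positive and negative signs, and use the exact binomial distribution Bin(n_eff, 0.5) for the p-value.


Step 1: Discard zero differences. Original n = 12; n_eff = number of nonzero differences = 10.
Nonzero differences (with sign): +7, -7, +6, -8, -9, +5, -4, +7, +7, +3
Step 2: Count signs: positive = 6, negative = 4.
Step 3: Under H0: P(positive) = 0.5, so the number of positives S ~ Bin(10, 0.5).
Step 4: Two-sided exact p-value = sum of Bin(10,0.5) probabilities at or below the observed probability = 0.753906.
Step 5: alpha = 0.05. fail to reject H0.

n_eff = 10, pos = 6, neg = 4, p = 0.753906, fail to reject H0.


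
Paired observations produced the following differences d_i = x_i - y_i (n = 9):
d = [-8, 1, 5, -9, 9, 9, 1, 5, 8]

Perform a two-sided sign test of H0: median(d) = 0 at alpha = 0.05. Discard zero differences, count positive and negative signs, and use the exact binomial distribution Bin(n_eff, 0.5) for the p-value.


Step 1: Discard zero differences. Original n = 9; n_eff = number of nonzero differences = 9.
Nonzero differences (with sign): -8, +1, +5, -9, +9, +9, +1, +5, +8
Step 2: Count signs: positive = 7, negative = 2.
Step 3: Under H0: P(positive) = 0.5, so the number of positives S ~ Bin(9, 0.5).
Step 4: Two-sided exact p-value = sum of Bin(9,0.5) probabilities at or below the observed probability = 0.179688.
Step 5: alpha = 0.05. fail to reject H0.

n_eff = 9, pos = 7, neg = 2, p = 0.179688, fail to reject H0.


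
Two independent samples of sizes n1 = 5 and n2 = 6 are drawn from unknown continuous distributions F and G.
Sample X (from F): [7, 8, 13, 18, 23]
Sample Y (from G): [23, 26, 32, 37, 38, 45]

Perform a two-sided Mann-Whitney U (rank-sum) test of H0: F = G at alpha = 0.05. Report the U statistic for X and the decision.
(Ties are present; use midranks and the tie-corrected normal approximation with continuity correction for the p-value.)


Step 1: Combine and sort all 11 observations; assign midranks.
sorted (value, group): (7,X), (8,X), (13,X), (18,X), (23,X), (23,Y), (26,Y), (32,Y), (37,Y), (38,Y), (45,Y)
ranks: 7->1, 8->2, 13->3, 18->4, 23->5.5, 23->5.5, 26->7, 32->8, 37->9, 38->10, 45->11
Step 2: Rank sum for X: R1 = 1 + 2 + 3 + 4 + 5.5 = 15.5.
Step 3: U_X = R1 - n1(n1+1)/2 = 15.5 - 5*6/2 = 15.5 - 15 = 0.5.
       U_Y = n1*n2 - U_X = 30 - 0.5 = 29.5.
Step 4: Ties are present, so use the tie-corrected normal approximation (with continuity correction) for the p-value.
Step 5: p-value = 0.010411; compare to alpha = 0.05. reject H0.

U_X = 0.5, p = 0.010411, reject H0 at alpha = 0.05.


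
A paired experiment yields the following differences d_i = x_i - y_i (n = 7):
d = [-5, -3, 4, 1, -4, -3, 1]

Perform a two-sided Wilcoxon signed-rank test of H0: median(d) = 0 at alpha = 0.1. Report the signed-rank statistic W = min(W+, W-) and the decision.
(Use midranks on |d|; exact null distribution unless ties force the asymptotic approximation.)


Step 1: Drop any zero differences (none here) and take |d_i|.
|d| = [5, 3, 4, 1, 4, 3, 1]
Step 2: Midrank |d_i| (ties get averaged ranks).
ranks: |5|->7, |3|->3.5, |4|->5.5, |1|->1.5, |4|->5.5, |3|->3.5, |1|->1.5
Step 3: Attach original signs; sum ranks with positive sign and with negative sign.
W+ = 5.5 + 1.5 + 1.5 = 8.5
W- = 7 + 3.5 + 5.5 + 3.5 = 19.5
(Check: W+ + W- = 28 should equal n(n+1)/2 = 28.)
Step 4: Test statistic W = min(W+, W-) = 8.5.
Step 5: Ties in |d|, so use the tie-corrected normal approximation.
        E[W] = n(n+1)/4 = 7*8/4 = 14.
        Tie groups: |d|=1 (t=2), |d|=3 (t=2), |d|=4 (t=2); sum(t^3 - t) = 18.
        Var[W] = n(n+1)(2n+1)/24 - sum(t^3-t)/48 = 840/24 - 18/48 = 34.625.
        z = (W - E[W]) / sqrt(Var[W]) = (8.5 - 14) / 5.8843 = -0.9347.
        Two-sided p = 2*Phi(z) = 0.349948.
Step 6: alpha = 0.1. fail to reject H0.

W+ = 8.5, W- = 19.5, W = min = 8.5, p = 0.349948, fail to reject H0.


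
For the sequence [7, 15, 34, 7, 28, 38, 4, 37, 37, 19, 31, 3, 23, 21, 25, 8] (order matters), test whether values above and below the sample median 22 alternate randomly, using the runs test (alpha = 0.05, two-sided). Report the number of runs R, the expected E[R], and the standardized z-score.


Step 1: Compute median = 22; label A = above, B = below.
Labels in order: BBABAABAABABABAB  (n_A = 8, n_B = 8)
Step 2: Count runs R = 13.
Step 3: Under H0 (random ordering), E[R] = 2*n_A*n_B/(n_A+n_B) + 1 = 2*8*8/16 + 1 = 9.0000.
        Var[R] = 2*n_A*n_B*(2*n_A*n_B - n_A - n_B) / ((n_A+n_B)^2 * (n_A+n_B-1)) = 14336/3840 = 3.7333.
        SD[R] = 1.9322.
Step 4: Continuity-corrected z = (R - 0.5 - E[R]) / SD[R] = (13 - 0.5 - 9.0000) / 1.9322 = 1.8114.
Step 5: Two-sided p-value via normal approximation = 2*(1 - Phi(|z|)) = 0.070076.
Step 6: alpha = 0.05. fail to reject H0.

R = 13, z = 1.8114, p = 0.070076, fail to reject H0.


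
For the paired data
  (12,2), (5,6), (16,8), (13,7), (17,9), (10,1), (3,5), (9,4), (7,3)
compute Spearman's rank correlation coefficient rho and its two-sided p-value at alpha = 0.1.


Step 1: Rank x and y separately (midranks; no ties here).
rank(x): 12->6, 5->2, 16->8, 13->7, 17->9, 10->5, 3->1, 9->4, 7->3
rank(y): 2->2, 6->6, 8->8, 7->7, 9->9, 1->1, 5->5, 4->4, 3->3
Step 2: d_i = R_x(i) - R_y(i); compute d_i^2.
  (6-2)^2=16, (2-6)^2=16, (8-8)^2=0, (7-7)^2=0, (9-9)^2=0, (5-1)^2=16, (1-5)^2=16, (4-4)^2=0, (3-3)^2=0
sum(d^2) = 64.
Step 3: rho = 1 - 6*64 / (9*(9^2 - 1)) = 1 - 384/720 = 0.466667.
Step 4: Under H0, t = rho * sqrt((n-2)/(1-rho^2)) = 1.3960 ~ t(7).
Step 5: Two-sided p-value from the t-distribution with 7 df = 0.205386.
Step 6: alpha = 0.1. fail to reject H0.

rho = 0.4667, p = 0.205386, fail to reject H0 at alpha = 0.1.


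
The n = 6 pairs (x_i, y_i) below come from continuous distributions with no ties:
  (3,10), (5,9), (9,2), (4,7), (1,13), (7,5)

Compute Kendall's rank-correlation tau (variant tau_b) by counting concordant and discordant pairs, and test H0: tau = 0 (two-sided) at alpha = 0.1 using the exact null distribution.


Step 1: Enumerate the 15 unordered pairs (i,j) with i<j and classify each by sign(x_j-x_i) * sign(y_j-y_i).
  (1,2):dx=+2,dy=-1->D; (1,3):dx=+6,dy=-8->D; (1,4):dx=+1,dy=-3->D; (1,5):dx=-2,dy=+3->D
  (1,6):dx=+4,dy=-5->D; (2,3):dx=+4,dy=-7->D; (2,4):dx=-1,dy=-2->C; (2,5):dx=-4,dy=+4->D
  (2,6):dx=+2,dy=-4->D; (3,4):dx=-5,dy=+5->D; (3,5):dx=-8,dy=+11->D; (3,6):dx=-2,dy=+3->D
  (4,5):dx=-3,dy=+6->D; (4,6):dx=+3,dy=-2->D; (5,6):dx=+6,dy=-8->D
Step 2: C = 1, D = 14, total pairs = 15.
Step 3: tau = (C - D)/(n(n-1)/2) = (1 - 14)/15 = -0.866667.
Step 4: Exact two-sided p-value (enumerate n! = 720 permutations of y under H0): p = 0.016667.
Step 5: alpha = 0.1. reject H0.

tau_b = -0.8667 (C=1, D=14), p = 0.016667, reject H0.


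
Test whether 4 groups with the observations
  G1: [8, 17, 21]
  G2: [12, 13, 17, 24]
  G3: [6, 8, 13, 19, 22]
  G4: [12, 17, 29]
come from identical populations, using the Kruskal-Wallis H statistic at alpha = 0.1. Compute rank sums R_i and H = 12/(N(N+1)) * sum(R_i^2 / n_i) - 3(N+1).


Step 1: Combine all N = 15 observations and assign midranks.
sorted (value, group, rank): (6,G3,1), (8,G1,2.5), (8,G3,2.5), (12,G2,4.5), (12,G4,4.5), (13,G2,6.5), (13,G3,6.5), (17,G1,9), (17,G2,9), (17,G4,9), (19,G3,11), (21,G1,12), (22,G3,13), (24,G2,14), (29,G4,15)
Step 2: Sum ranks within each group.
R_1 = 23.5 (n_1 = 3)
R_2 = 34 (n_2 = 4)
R_3 = 34 (n_3 = 5)
R_4 = 28.5 (n_4 = 3)
Step 3: H = 12/(N(N+1)) * sum(R_i^2/n_i) - 3(N+1)
     = 12/(15*16) * (23.5^2/3 + 34^2/4 + 34^2/5 + 28.5^2/3) - 3*16
     = 0.050000 * 975.033 - 48
     = 0.751667.
Step 4: Ties present; correction factor C = 1 - 42/(15^3 - 15) = 0.987500. Corrected H = 0.751667 / 0.987500 = 0.761181.
Step 5: Under H0, H ~ chi^2(3); p-value = 0.858728.
Step 6: alpha = 0.1. fail to reject H0.

H = 0.7612, df = 3, p = 0.858728, fail to reject H0.


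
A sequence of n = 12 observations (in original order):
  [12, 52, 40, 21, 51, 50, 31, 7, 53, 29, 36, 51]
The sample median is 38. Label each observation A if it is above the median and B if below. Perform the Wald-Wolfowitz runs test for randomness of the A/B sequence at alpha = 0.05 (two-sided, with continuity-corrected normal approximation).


Step 1: Compute median = 38; label A = above, B = below.
Labels in order: BAABAABBABBA  (n_A = 6, n_B = 6)
Step 2: Count runs R = 8.
Step 3: Under H0 (random ordering), E[R] = 2*n_A*n_B/(n_A+n_B) + 1 = 2*6*6/12 + 1 = 7.0000.
        Var[R] = 2*n_A*n_B*(2*n_A*n_B - n_A - n_B) / ((n_A+n_B)^2 * (n_A+n_B-1)) = 4320/1584 = 2.7273.
        SD[R] = 1.6514.
Step 4: Continuity-corrected z = (R - 0.5 - E[R]) / SD[R] = (8 - 0.5 - 7.0000) / 1.6514 = 0.3028.
Step 5: Two-sided p-value via normal approximation = 2*(1 - Phi(|z|)) = 0.762069.
Step 6: alpha = 0.05. fail to reject H0.

R = 8, z = 0.3028, p = 0.762069, fail to reject H0.


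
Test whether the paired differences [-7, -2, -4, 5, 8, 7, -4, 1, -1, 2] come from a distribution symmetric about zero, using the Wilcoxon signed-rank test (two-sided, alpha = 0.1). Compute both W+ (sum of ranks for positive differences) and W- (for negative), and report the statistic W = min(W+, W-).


Step 1: Drop any zero differences (none here) and take |d_i|.
|d| = [7, 2, 4, 5, 8, 7, 4, 1, 1, 2]
Step 2: Midrank |d_i| (ties get averaged ranks).
ranks: |7|->8.5, |2|->3.5, |4|->5.5, |5|->7, |8|->10, |7|->8.5, |4|->5.5, |1|->1.5, |1|->1.5, |2|->3.5
Step 3: Attach original signs; sum ranks with positive sign and with negative sign.
W+ = 7 + 10 + 8.5 + 1.5 + 3.5 = 30.5
W- = 8.5 + 3.5 + 5.5 + 5.5 + 1.5 = 24.5
(Check: W+ + W- = 55 should equal n(n+1)/2 = 55.)
Step 4: Test statistic W = min(W+, W-) = 24.5.
Step 5: Ties in |d|, so use the tie-corrected normal approximation.
        E[W] = n(n+1)/4 = 10*11/4 = 27.5.
        Tie groups: |d|=1 (t=2), |d|=2 (t=2), |d|=4 (t=2), |d|=7 (t=2); sum(t^3 - t) = 24.
        Var[W] = n(n+1)(2n+1)/24 - sum(t^3-t)/48 = 2310/24 - 24/48 = 95.75.
        z = (W - E[W]) / sqrt(Var[W]) = (24.5 - 27.5) / 9.7852 = -0.3066.
        Two-sided p = 2*Phi(z) = 0.759159.
Step 6: alpha = 0.1. fail to reject H0.

W+ = 30.5, W- = 24.5, W = min = 24.5, p = 0.759159, fail to reject H0.


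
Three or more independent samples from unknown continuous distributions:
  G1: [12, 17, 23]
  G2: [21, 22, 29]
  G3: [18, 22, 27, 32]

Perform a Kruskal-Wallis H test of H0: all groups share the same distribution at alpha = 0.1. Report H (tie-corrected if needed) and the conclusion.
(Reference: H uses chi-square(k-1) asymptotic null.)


Step 1: Combine all N = 10 observations and assign midranks.
sorted (value, group, rank): (12,G1,1), (17,G1,2), (18,G3,3), (21,G2,4), (22,G2,5.5), (22,G3,5.5), (23,G1,7), (27,G3,8), (29,G2,9), (32,G3,10)
Step 2: Sum ranks within each group.
R_1 = 10 (n_1 = 3)
R_2 = 18.5 (n_2 = 3)
R_3 = 26.5 (n_3 = 4)
Step 3: H = 12/(N(N+1)) * sum(R_i^2/n_i) - 3(N+1)
     = 12/(10*11) * (10^2/3 + 18.5^2/3 + 26.5^2/4) - 3*11
     = 0.109091 * 322.979 - 33
     = 2.234091.
Step 4: Ties present; correction factor C = 1 - 6/(10^3 - 10) = 0.993939. Corrected H = 2.234091 / 0.993939 = 2.247713.
Step 5: Under H0, H ~ chi^2(2); p-value = 0.325024.
Step 6: alpha = 0.1. fail to reject H0.

H = 2.2477, df = 2, p = 0.325024, fail to reject H0.


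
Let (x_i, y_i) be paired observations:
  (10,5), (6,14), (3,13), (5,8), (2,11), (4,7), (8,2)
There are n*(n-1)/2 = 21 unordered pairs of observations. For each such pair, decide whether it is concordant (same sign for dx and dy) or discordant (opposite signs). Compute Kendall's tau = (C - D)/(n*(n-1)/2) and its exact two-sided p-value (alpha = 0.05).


Step 1: Enumerate the 21 unordered pairs (i,j) with i<j and classify each by sign(x_j-x_i) * sign(y_j-y_i).
  (1,2):dx=-4,dy=+9->D; (1,3):dx=-7,dy=+8->D; (1,4):dx=-5,dy=+3->D; (1,5):dx=-8,dy=+6->D
  (1,6):dx=-6,dy=+2->D; (1,7):dx=-2,dy=-3->C; (2,3):dx=-3,dy=-1->C; (2,4):dx=-1,dy=-6->C
  (2,5):dx=-4,dy=-3->C; (2,6):dx=-2,dy=-7->C; (2,7):dx=+2,dy=-12->D; (3,4):dx=+2,dy=-5->D
  (3,5):dx=-1,dy=-2->C; (3,6):dx=+1,dy=-6->D; (3,7):dx=+5,dy=-11->D; (4,5):dx=-3,dy=+3->D
  (4,6):dx=-1,dy=-1->C; (4,7):dx=+3,dy=-6->D; (5,6):dx=+2,dy=-4->D; (5,7):dx=+6,dy=-9->D
  (6,7):dx=+4,dy=-5->D
Step 2: C = 7, D = 14, total pairs = 21.
Step 3: tau = (C - D)/(n(n-1)/2) = (7 - 14)/21 = -0.333333.
Step 4: Exact two-sided p-value (enumerate n! = 5040 permutations of y under H0): p = 0.381349.
Step 5: alpha = 0.05. fail to reject H0.

tau_b = -0.3333 (C=7, D=14), p = 0.381349, fail to reject H0.


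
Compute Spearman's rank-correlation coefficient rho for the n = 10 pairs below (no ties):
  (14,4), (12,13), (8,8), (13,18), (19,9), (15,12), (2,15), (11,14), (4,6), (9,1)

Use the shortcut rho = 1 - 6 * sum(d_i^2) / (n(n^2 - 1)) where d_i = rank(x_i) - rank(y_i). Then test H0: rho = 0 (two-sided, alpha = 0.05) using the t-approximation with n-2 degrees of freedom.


Step 1: Rank x and y separately (midranks; no ties here).
rank(x): 14->8, 12->6, 8->3, 13->7, 19->10, 15->9, 2->1, 11->5, 4->2, 9->4
rank(y): 4->2, 13->7, 8->4, 18->10, 9->5, 12->6, 15->9, 14->8, 6->3, 1->1
Step 2: d_i = R_x(i) - R_y(i); compute d_i^2.
  (8-2)^2=36, (6-7)^2=1, (3-4)^2=1, (7-10)^2=9, (10-5)^2=25, (9-6)^2=9, (1-9)^2=64, (5-8)^2=9, (2-3)^2=1, (4-1)^2=9
sum(d^2) = 164.
Step 3: rho = 1 - 6*164 / (10*(10^2 - 1)) = 1 - 984/990 = 0.006061.
Step 4: Under H0, t = rho * sqrt((n-2)/(1-rho^2)) = 0.0171 ~ t(8).
Step 5: Two-sided p-value from the t-distribution with 8 df = 0.986743.
Step 6: alpha = 0.05. fail to reject H0.

rho = 0.0061, p = 0.986743, fail to reject H0 at alpha = 0.05.


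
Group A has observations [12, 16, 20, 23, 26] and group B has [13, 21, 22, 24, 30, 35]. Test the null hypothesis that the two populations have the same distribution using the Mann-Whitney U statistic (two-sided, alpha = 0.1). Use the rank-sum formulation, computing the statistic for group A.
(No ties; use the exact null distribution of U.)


Step 1: Combine and sort all 11 observations; assign midranks.
sorted (value, group): (12,X), (13,Y), (16,X), (20,X), (21,Y), (22,Y), (23,X), (24,Y), (26,X), (30,Y), (35,Y)
ranks: 12->1, 13->2, 16->3, 20->4, 21->5, 22->6, 23->7, 24->8, 26->9, 30->10, 35->11
Step 2: Rank sum for X: R1 = 1 + 3 + 4 + 7 + 9 = 24.
Step 3: U_X = R1 - n1(n1+1)/2 = 24 - 5*6/2 = 24 - 15 = 9.
       U_Y = n1*n2 - U_X = 30 - 9 = 21.
Step 4: No ties, so the exact null distribution of U (based on enumerating the C(11,5) = 462 equally likely rank assignments) gives the two-sided p-value.
Step 5: p-value = 0.329004; compare to alpha = 0.1. fail to reject H0.

U_X = 9, p = 0.329004, fail to reject H0 at alpha = 0.1.


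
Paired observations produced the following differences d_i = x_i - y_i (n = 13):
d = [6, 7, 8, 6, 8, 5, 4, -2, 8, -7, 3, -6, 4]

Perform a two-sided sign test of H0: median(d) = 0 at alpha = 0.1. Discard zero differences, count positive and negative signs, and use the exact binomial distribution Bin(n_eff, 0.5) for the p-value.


Step 1: Discard zero differences. Original n = 13; n_eff = number of nonzero differences = 13.
Nonzero differences (with sign): +6, +7, +8, +6, +8, +5, +4, -2, +8, -7, +3, -6, +4
Step 2: Count signs: positive = 10, negative = 3.
Step 3: Under H0: P(positive) = 0.5, so the number of positives S ~ Bin(13, 0.5).
Step 4: Two-sided exact p-value = sum of Bin(13,0.5) probabilities at or below the observed probability = 0.092285.
Step 5: alpha = 0.1. reject H0.

n_eff = 13, pos = 10, neg = 3, p = 0.092285, reject H0.


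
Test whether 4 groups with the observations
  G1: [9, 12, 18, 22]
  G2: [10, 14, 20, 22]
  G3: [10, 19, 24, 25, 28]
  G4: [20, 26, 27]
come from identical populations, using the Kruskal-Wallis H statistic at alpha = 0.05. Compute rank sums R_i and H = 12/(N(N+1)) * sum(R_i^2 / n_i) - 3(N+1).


Step 1: Combine all N = 16 observations and assign midranks.
sorted (value, group, rank): (9,G1,1), (10,G2,2.5), (10,G3,2.5), (12,G1,4), (14,G2,5), (18,G1,6), (19,G3,7), (20,G2,8.5), (20,G4,8.5), (22,G1,10.5), (22,G2,10.5), (24,G3,12), (25,G3,13), (26,G4,14), (27,G4,15), (28,G3,16)
Step 2: Sum ranks within each group.
R_1 = 21.5 (n_1 = 4)
R_2 = 26.5 (n_2 = 4)
R_3 = 50.5 (n_3 = 5)
R_4 = 37.5 (n_4 = 3)
Step 3: H = 12/(N(N+1)) * sum(R_i^2/n_i) - 3(N+1)
     = 12/(16*17) * (21.5^2/4 + 26.5^2/4 + 50.5^2/5 + 37.5^2/3) - 3*17
     = 0.044118 * 1269.92 - 51
     = 5.026103.
Step 4: Ties present; correction factor C = 1 - 18/(16^3 - 16) = 0.995588. Corrected H = 5.026103 / 0.995588 = 5.048375.
Step 5: Under H0, H ~ chi^2(3); p-value = 0.168289.
Step 6: alpha = 0.05. fail to reject H0.

H = 5.0484, df = 3, p = 0.168289, fail to reject H0.


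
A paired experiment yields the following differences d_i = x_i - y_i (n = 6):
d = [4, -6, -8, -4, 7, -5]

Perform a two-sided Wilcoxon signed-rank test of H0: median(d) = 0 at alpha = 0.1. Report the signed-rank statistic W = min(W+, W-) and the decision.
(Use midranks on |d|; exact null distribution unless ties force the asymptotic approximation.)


Step 1: Drop any zero differences (none here) and take |d_i|.
|d| = [4, 6, 8, 4, 7, 5]
Step 2: Midrank |d_i| (ties get averaged ranks).
ranks: |4|->1.5, |6|->4, |8|->6, |4|->1.5, |7|->5, |5|->3
Step 3: Attach original signs; sum ranks with positive sign and with negative sign.
W+ = 1.5 + 5 = 6.5
W- = 4 + 6 + 1.5 + 3 = 14.5
(Check: W+ + W- = 21 should equal n(n+1)/2 = 21.)
Step 4: Test statistic W = min(W+, W-) = 6.5.
Step 5: Ties in |d|, so use the tie-corrected normal approximation.
        E[W] = n(n+1)/4 = 6*7/4 = 10.5.
        Tie groups: |d|=4 (t=2); sum(t^3 - t) = 6.
        Var[W] = n(n+1)(2n+1)/24 - sum(t^3-t)/48 = 546/24 - 6/48 = 22.625.
        z = (W - E[W]) / sqrt(Var[W]) = (6.5 - 10.5) / 4.7566 = -0.8409.
        Two-sided p = 2*Phi(z) = 0.400381.
Step 6: alpha = 0.1. fail to reject H0.

W+ = 6.5, W- = 14.5, W = min = 6.5, p = 0.400381, fail to reject H0.


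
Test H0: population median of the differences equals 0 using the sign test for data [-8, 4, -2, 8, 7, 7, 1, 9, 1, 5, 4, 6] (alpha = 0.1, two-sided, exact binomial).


Step 1: Discard zero differences. Original n = 12; n_eff = number of nonzero differences = 12.
Nonzero differences (with sign): -8, +4, -2, +8, +7, +7, +1, +9, +1, +5, +4, +6
Step 2: Count signs: positive = 10, negative = 2.
Step 3: Under H0: P(positive) = 0.5, so the number of positives S ~ Bin(12, 0.5).
Step 4: Two-sided exact p-value = sum of Bin(12,0.5) probabilities at or below the observed probability = 0.038574.
Step 5: alpha = 0.1. reject H0.

n_eff = 12, pos = 10, neg = 2, p = 0.038574, reject H0.


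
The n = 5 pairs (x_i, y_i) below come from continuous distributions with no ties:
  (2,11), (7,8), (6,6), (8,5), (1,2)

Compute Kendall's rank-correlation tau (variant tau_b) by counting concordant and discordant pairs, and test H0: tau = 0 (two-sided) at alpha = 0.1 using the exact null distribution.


Step 1: Enumerate the 10 unordered pairs (i,j) with i<j and classify each by sign(x_j-x_i) * sign(y_j-y_i).
  (1,2):dx=+5,dy=-3->D; (1,3):dx=+4,dy=-5->D; (1,4):dx=+6,dy=-6->D; (1,5):dx=-1,dy=-9->C
  (2,3):dx=-1,dy=-2->C; (2,4):dx=+1,dy=-3->D; (2,5):dx=-6,dy=-6->C; (3,4):dx=+2,dy=-1->D
  (3,5):dx=-5,dy=-4->C; (4,5):dx=-7,dy=-3->C
Step 2: C = 5, D = 5, total pairs = 10.
Step 3: tau = (C - D)/(n(n-1)/2) = (5 - 5)/10 = 0.000000.
Step 4: Exact two-sided p-value (enumerate n! = 120 permutations of y under H0): p = 1.000000.
Step 5: alpha = 0.1. fail to reject H0.

tau_b = 0.0000 (C=5, D=5), p = 1.000000, fail to reject H0.


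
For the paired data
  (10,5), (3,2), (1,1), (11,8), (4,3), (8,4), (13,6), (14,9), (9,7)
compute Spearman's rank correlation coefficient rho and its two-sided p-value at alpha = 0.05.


Step 1: Rank x and y separately (midranks; no ties here).
rank(x): 10->6, 3->2, 1->1, 11->7, 4->3, 8->4, 13->8, 14->9, 9->5
rank(y): 5->5, 2->2, 1->1, 8->8, 3->3, 4->4, 6->6, 9->9, 7->7
Step 2: d_i = R_x(i) - R_y(i); compute d_i^2.
  (6-5)^2=1, (2-2)^2=0, (1-1)^2=0, (7-8)^2=1, (3-3)^2=0, (4-4)^2=0, (8-6)^2=4, (9-9)^2=0, (5-7)^2=4
sum(d^2) = 10.
Step 3: rho = 1 - 6*10 / (9*(9^2 - 1)) = 1 - 60/720 = 0.916667.
Step 4: Under H0, t = rho * sqrt((n-2)/(1-rho^2)) = 6.0685 ~ t(7).
Step 5: Two-sided p-value from the t-distribution with 7 df = 0.000507.
Step 6: alpha = 0.05. reject H0.

rho = 0.9167, p = 0.000507, reject H0 at alpha = 0.05.


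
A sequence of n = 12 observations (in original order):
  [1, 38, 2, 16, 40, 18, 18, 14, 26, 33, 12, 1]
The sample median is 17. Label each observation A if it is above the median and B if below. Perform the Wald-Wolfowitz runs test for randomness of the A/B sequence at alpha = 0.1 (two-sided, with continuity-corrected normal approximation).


Step 1: Compute median = 17; label A = above, B = below.
Labels in order: BABBAAABAABB  (n_A = 6, n_B = 6)
Step 2: Count runs R = 7.
Step 3: Under H0 (random ordering), E[R] = 2*n_A*n_B/(n_A+n_B) + 1 = 2*6*6/12 + 1 = 7.0000.
        Var[R] = 2*n_A*n_B*(2*n_A*n_B - n_A - n_B) / ((n_A+n_B)^2 * (n_A+n_B-1)) = 4320/1584 = 2.7273.
        SD[R] = 1.6514.
Step 4: R = E[R], so z = 0 with no continuity correction.
Step 5: Two-sided p-value via normal approximation = 2*(1 - Phi(|z|)) = 1.000000.
Step 6: alpha = 0.1. fail to reject H0.

R = 7, z = 0.0000, p = 1.000000, fail to reject H0.


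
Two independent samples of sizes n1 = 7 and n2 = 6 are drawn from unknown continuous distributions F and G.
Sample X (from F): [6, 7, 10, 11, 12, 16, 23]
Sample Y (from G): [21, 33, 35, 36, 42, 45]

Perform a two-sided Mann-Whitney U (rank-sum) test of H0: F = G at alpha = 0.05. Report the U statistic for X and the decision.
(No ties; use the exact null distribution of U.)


Step 1: Combine and sort all 13 observations; assign midranks.
sorted (value, group): (6,X), (7,X), (10,X), (11,X), (12,X), (16,X), (21,Y), (23,X), (33,Y), (35,Y), (36,Y), (42,Y), (45,Y)
ranks: 6->1, 7->2, 10->3, 11->4, 12->5, 16->6, 21->7, 23->8, 33->9, 35->10, 36->11, 42->12, 45->13
Step 2: Rank sum for X: R1 = 1 + 2 + 3 + 4 + 5 + 6 + 8 = 29.
Step 3: U_X = R1 - n1(n1+1)/2 = 29 - 7*8/2 = 29 - 28 = 1.
       U_Y = n1*n2 - U_X = 42 - 1 = 41.
Step 4: No ties, so the exact null distribution of U (based on enumerating the C(13,7) = 1716 equally likely rank assignments) gives the two-sided p-value.
Step 5: p-value = 0.002331; compare to alpha = 0.05. reject H0.

U_X = 1, p = 0.002331, reject H0 at alpha = 0.05.


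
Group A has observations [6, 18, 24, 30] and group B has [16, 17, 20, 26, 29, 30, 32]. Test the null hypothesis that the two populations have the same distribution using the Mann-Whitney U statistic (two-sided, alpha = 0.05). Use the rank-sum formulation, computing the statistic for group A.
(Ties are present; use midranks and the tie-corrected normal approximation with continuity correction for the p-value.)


Step 1: Combine and sort all 11 observations; assign midranks.
sorted (value, group): (6,X), (16,Y), (17,Y), (18,X), (20,Y), (24,X), (26,Y), (29,Y), (30,X), (30,Y), (32,Y)
ranks: 6->1, 16->2, 17->3, 18->4, 20->5, 24->6, 26->7, 29->8, 30->9.5, 30->9.5, 32->11
Step 2: Rank sum for X: R1 = 1 + 4 + 6 + 9.5 = 20.5.
Step 3: U_X = R1 - n1(n1+1)/2 = 20.5 - 4*5/2 = 20.5 - 10 = 10.5.
       U_Y = n1*n2 - U_X = 28 - 10.5 = 17.5.
Step 4: Ties are present, so use the tie-corrected normal approximation (with continuity correction) for the p-value.
Step 5: p-value = 0.569872; compare to alpha = 0.05. fail to reject H0.

U_X = 10.5, p = 0.569872, fail to reject H0 at alpha = 0.05.


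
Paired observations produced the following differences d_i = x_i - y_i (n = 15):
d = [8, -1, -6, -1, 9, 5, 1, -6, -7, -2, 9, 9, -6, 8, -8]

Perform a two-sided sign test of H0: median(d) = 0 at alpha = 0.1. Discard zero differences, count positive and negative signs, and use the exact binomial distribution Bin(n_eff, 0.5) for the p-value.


Step 1: Discard zero differences. Original n = 15; n_eff = number of nonzero differences = 15.
Nonzero differences (with sign): +8, -1, -6, -1, +9, +5, +1, -6, -7, -2, +9, +9, -6, +8, -8
Step 2: Count signs: positive = 7, negative = 8.
Step 3: Under H0: P(positive) = 0.5, so the number of positives S ~ Bin(15, 0.5).
Step 4: Two-sided exact p-value = sum of Bin(15,0.5) probabilities at or below the observed probability = 1.000000.
Step 5: alpha = 0.1. fail to reject H0.

n_eff = 15, pos = 7, neg = 8, p = 1.000000, fail to reject H0.


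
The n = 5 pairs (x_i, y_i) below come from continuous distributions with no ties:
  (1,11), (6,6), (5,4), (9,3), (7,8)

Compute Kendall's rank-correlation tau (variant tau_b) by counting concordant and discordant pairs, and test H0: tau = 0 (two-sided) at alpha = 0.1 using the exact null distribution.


Step 1: Enumerate the 10 unordered pairs (i,j) with i<j and classify each by sign(x_j-x_i) * sign(y_j-y_i).
  (1,2):dx=+5,dy=-5->D; (1,3):dx=+4,dy=-7->D; (1,4):dx=+8,dy=-8->D; (1,5):dx=+6,dy=-3->D
  (2,3):dx=-1,dy=-2->C; (2,4):dx=+3,dy=-3->D; (2,5):dx=+1,dy=+2->C; (3,4):dx=+4,dy=-1->D
  (3,5):dx=+2,dy=+4->C; (4,5):dx=-2,dy=+5->D
Step 2: C = 3, D = 7, total pairs = 10.
Step 3: tau = (C - D)/(n(n-1)/2) = (3 - 7)/10 = -0.400000.
Step 4: Exact two-sided p-value (enumerate n! = 120 permutations of y under H0): p = 0.483333.
Step 5: alpha = 0.1. fail to reject H0.

tau_b = -0.4000 (C=3, D=7), p = 0.483333, fail to reject H0.


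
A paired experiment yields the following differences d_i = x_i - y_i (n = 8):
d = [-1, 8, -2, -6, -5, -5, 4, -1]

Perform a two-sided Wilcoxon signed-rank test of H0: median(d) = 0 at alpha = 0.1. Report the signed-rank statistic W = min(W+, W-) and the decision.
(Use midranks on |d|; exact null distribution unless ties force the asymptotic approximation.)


Step 1: Drop any zero differences (none here) and take |d_i|.
|d| = [1, 8, 2, 6, 5, 5, 4, 1]
Step 2: Midrank |d_i| (ties get averaged ranks).
ranks: |1|->1.5, |8|->8, |2|->3, |6|->7, |5|->5.5, |5|->5.5, |4|->4, |1|->1.5
Step 3: Attach original signs; sum ranks with positive sign and with negative sign.
W+ = 8 + 4 = 12
W- = 1.5 + 3 + 7 + 5.5 + 5.5 + 1.5 = 24
(Check: W+ + W- = 36 should equal n(n+1)/2 = 36.)
Step 4: Test statistic W = min(W+, W-) = 12.
Step 5: Ties in |d|, so use the tie-corrected normal approximation.
        E[W] = n(n+1)/4 = 8*9/4 = 18.
        Tie groups: |d|=1 (t=2), |d|=5 (t=2); sum(t^3 - t) = 12.
        Var[W] = n(n+1)(2n+1)/24 - sum(t^3-t)/48 = 1224/24 - 12/48 = 50.75.
        z = (W - E[W]) / sqrt(Var[W]) = (12 - 18) / 7.1239 = -0.8422.
        Two-sided p = 2*Phi(z) = 0.399656.
Step 6: alpha = 0.1. fail to reject H0.

W+ = 12, W- = 24, W = min = 12, p = 0.399656, fail to reject H0.


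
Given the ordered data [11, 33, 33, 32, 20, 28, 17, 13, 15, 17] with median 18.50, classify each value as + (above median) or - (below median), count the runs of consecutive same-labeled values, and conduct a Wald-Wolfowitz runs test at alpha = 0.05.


Step 1: Compute median = 18.50; label A = above, B = below.
Labels in order: BAAAAABBBB  (n_A = 5, n_B = 5)
Step 2: Count runs R = 3.
Step 3: Under H0 (random ordering), E[R] = 2*n_A*n_B/(n_A+n_B) + 1 = 2*5*5/10 + 1 = 6.0000.
        Var[R] = 2*n_A*n_B*(2*n_A*n_B - n_A - n_B) / ((n_A+n_B)^2 * (n_A+n_B-1)) = 2000/900 = 2.2222.
        SD[R] = 1.4907.
Step 4: Continuity-corrected z = (R + 0.5 - E[R]) / SD[R] = (3 + 0.5 - 6.0000) / 1.4907 = -1.6771.
Step 5: Two-sided p-value via normal approximation = 2*(1 - Phi(|z|)) = 0.093533.
Step 6: alpha = 0.05. fail to reject H0.

R = 3, z = -1.6771, p = 0.093533, fail to reject H0.


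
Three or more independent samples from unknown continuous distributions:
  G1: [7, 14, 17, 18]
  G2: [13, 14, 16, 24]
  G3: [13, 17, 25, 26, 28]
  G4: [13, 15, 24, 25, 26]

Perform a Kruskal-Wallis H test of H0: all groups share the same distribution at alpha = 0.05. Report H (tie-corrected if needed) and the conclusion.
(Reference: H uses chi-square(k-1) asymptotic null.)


Step 1: Combine all N = 18 observations and assign midranks.
sorted (value, group, rank): (7,G1,1), (13,G2,3), (13,G3,3), (13,G4,3), (14,G1,5.5), (14,G2,5.5), (15,G4,7), (16,G2,8), (17,G1,9.5), (17,G3,9.5), (18,G1,11), (24,G2,12.5), (24,G4,12.5), (25,G3,14.5), (25,G4,14.5), (26,G3,16.5), (26,G4,16.5), (28,G3,18)
Step 2: Sum ranks within each group.
R_1 = 27 (n_1 = 4)
R_2 = 29 (n_2 = 4)
R_3 = 61.5 (n_3 = 5)
R_4 = 53.5 (n_4 = 5)
Step 3: H = 12/(N(N+1)) * sum(R_i^2/n_i) - 3(N+1)
     = 12/(18*19) * (27^2/4 + 29^2/4 + 61.5^2/5 + 53.5^2/5) - 3*19
     = 0.035088 * 1721.4 - 57
     = 3.400000.
Step 4: Ties present; correction factor C = 1 - 54/(18^3 - 18) = 0.990712. Corrected H = 3.400000 / 0.990712 = 3.431875.
Step 5: Under H0, H ~ chi^2(3); p-value = 0.329706.
Step 6: alpha = 0.05. fail to reject H0.

H = 3.4319, df = 3, p = 0.329706, fail to reject H0.


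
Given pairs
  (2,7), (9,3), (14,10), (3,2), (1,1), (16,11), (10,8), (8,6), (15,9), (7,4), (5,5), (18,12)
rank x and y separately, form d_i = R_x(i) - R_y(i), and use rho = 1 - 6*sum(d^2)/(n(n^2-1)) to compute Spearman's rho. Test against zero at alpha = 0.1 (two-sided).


Step 1: Rank x and y separately (midranks; no ties here).
rank(x): 2->2, 9->7, 14->9, 3->3, 1->1, 16->11, 10->8, 8->6, 15->10, 7->5, 5->4, 18->12
rank(y): 7->7, 3->3, 10->10, 2->2, 1->1, 11->11, 8->8, 6->6, 9->9, 4->4, 5->5, 12->12
Step 2: d_i = R_x(i) - R_y(i); compute d_i^2.
  (2-7)^2=25, (7-3)^2=16, (9-10)^2=1, (3-2)^2=1, (1-1)^2=0, (11-11)^2=0, (8-8)^2=0, (6-6)^2=0, (10-9)^2=1, (5-4)^2=1, (4-5)^2=1, (12-12)^2=0
sum(d^2) = 46.
Step 3: rho = 1 - 6*46 / (12*(12^2 - 1)) = 1 - 276/1716 = 0.839161.
Step 4: Under H0, t = rho * sqrt((n-2)/(1-rho^2)) = 4.8791 ~ t(10).
Step 5: Two-sided p-value from the t-distribution with 10 df = 0.000643.
Step 6: alpha = 0.1. reject H0.

rho = 0.8392, p = 0.000643, reject H0 at alpha = 0.1.


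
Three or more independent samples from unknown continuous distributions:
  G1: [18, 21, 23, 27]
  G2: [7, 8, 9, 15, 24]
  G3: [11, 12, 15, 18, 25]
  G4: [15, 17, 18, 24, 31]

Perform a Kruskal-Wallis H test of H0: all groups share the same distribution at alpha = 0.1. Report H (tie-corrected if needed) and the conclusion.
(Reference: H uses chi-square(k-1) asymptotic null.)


Step 1: Combine all N = 19 observations and assign midranks.
sorted (value, group, rank): (7,G2,1), (8,G2,2), (9,G2,3), (11,G3,4), (12,G3,5), (15,G2,7), (15,G3,7), (15,G4,7), (17,G4,9), (18,G1,11), (18,G3,11), (18,G4,11), (21,G1,13), (23,G1,14), (24,G2,15.5), (24,G4,15.5), (25,G3,17), (27,G1,18), (31,G4,19)
Step 2: Sum ranks within each group.
R_1 = 56 (n_1 = 4)
R_2 = 28.5 (n_2 = 5)
R_3 = 44 (n_3 = 5)
R_4 = 61.5 (n_4 = 5)
Step 3: H = 12/(N(N+1)) * sum(R_i^2/n_i) - 3(N+1)
     = 12/(19*20) * (56^2/4 + 28.5^2/5 + 44^2/5 + 61.5^2/5) - 3*20
     = 0.031579 * 2090.1 - 60
     = 6.003158.
Step 4: Ties present; correction factor C = 1 - 54/(19^3 - 19) = 0.992105. Corrected H = 6.003158 / 0.992105 = 6.050928.
Step 5: Under H0, H ~ chi^2(3); p-value = 0.109159.
Step 6: alpha = 0.1. fail to reject H0.

H = 6.0509, df = 3, p = 0.109159, fail to reject H0.


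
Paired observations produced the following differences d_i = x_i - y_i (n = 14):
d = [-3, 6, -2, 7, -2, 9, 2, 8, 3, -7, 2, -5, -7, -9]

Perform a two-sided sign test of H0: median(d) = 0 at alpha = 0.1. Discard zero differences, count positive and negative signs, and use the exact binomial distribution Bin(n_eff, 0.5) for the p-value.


Step 1: Discard zero differences. Original n = 14; n_eff = number of nonzero differences = 14.
Nonzero differences (with sign): -3, +6, -2, +7, -2, +9, +2, +8, +3, -7, +2, -5, -7, -9
Step 2: Count signs: positive = 7, negative = 7.
Step 3: Under H0: P(positive) = 0.5, so the number of positives S ~ Bin(14, 0.5).
Step 4: Two-sided exact p-value = sum of Bin(14,0.5) probabilities at or below the observed probability = 1.000000.
Step 5: alpha = 0.1. fail to reject H0.

n_eff = 14, pos = 7, neg = 7, p = 1.000000, fail to reject H0.


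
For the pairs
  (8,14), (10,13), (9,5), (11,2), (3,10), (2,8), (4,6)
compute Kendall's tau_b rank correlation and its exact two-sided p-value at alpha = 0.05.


Step 1: Enumerate the 21 unordered pairs (i,j) with i<j and classify each by sign(x_j-x_i) * sign(y_j-y_i).
  (1,2):dx=+2,dy=-1->D; (1,3):dx=+1,dy=-9->D; (1,4):dx=+3,dy=-12->D; (1,5):dx=-5,dy=-4->C
  (1,6):dx=-6,dy=-6->C; (1,7):dx=-4,dy=-8->C; (2,3):dx=-1,dy=-8->C; (2,4):dx=+1,dy=-11->D
  (2,5):dx=-7,dy=-3->C; (2,6):dx=-8,dy=-5->C; (2,7):dx=-6,dy=-7->C; (3,4):dx=+2,dy=-3->D
  (3,5):dx=-6,dy=+5->D; (3,6):dx=-7,dy=+3->D; (3,7):dx=-5,dy=+1->D; (4,5):dx=-8,dy=+8->D
  (4,6):dx=-9,dy=+6->D; (4,7):dx=-7,dy=+4->D; (5,6):dx=-1,dy=-2->C; (5,7):dx=+1,dy=-4->D
  (6,7):dx=+2,dy=-2->D
Step 2: C = 8, D = 13, total pairs = 21.
Step 3: tau = (C - D)/(n(n-1)/2) = (8 - 13)/21 = -0.238095.
Step 4: Exact two-sided p-value (enumerate n! = 5040 permutations of y under H0): p = 0.561905.
Step 5: alpha = 0.05. fail to reject H0.

tau_b = -0.2381 (C=8, D=13), p = 0.561905, fail to reject H0.


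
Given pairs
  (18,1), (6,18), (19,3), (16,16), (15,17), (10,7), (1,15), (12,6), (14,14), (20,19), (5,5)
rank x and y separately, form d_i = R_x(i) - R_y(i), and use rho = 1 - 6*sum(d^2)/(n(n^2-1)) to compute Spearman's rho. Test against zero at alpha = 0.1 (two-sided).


Step 1: Rank x and y separately (midranks; no ties here).
rank(x): 18->9, 6->3, 19->10, 16->8, 15->7, 10->4, 1->1, 12->5, 14->6, 20->11, 5->2
rank(y): 1->1, 18->10, 3->2, 16->8, 17->9, 7->5, 15->7, 6->4, 14->6, 19->11, 5->3
Step 2: d_i = R_x(i) - R_y(i); compute d_i^2.
  (9-1)^2=64, (3-10)^2=49, (10-2)^2=64, (8-8)^2=0, (7-9)^2=4, (4-5)^2=1, (1-7)^2=36, (5-4)^2=1, (6-6)^2=0, (11-11)^2=0, (2-3)^2=1
sum(d^2) = 220.
Step 3: rho = 1 - 6*220 / (11*(11^2 - 1)) = 1 - 1320/1320 = 0.000000.
Step 4: Under H0, t = rho * sqrt((n-2)/(1-rho^2)) = 0.0000 ~ t(9).
Step 5: Two-sided p-value from the t-distribution with 9 df = 1.000000.
Step 6: alpha = 0.1. fail to reject H0.

rho = 0.0000, p = 1.000000, fail to reject H0 at alpha = 0.1.


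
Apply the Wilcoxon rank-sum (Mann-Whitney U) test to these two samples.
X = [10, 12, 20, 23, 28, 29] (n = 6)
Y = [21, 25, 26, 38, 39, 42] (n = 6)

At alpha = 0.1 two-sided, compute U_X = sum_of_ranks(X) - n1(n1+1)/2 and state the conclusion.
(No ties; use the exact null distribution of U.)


Step 1: Combine and sort all 12 observations; assign midranks.
sorted (value, group): (10,X), (12,X), (20,X), (21,Y), (23,X), (25,Y), (26,Y), (28,X), (29,X), (38,Y), (39,Y), (42,Y)
ranks: 10->1, 12->2, 20->3, 21->4, 23->5, 25->6, 26->7, 28->8, 29->9, 38->10, 39->11, 42->12
Step 2: Rank sum for X: R1 = 1 + 2 + 3 + 5 + 8 + 9 = 28.
Step 3: U_X = R1 - n1(n1+1)/2 = 28 - 6*7/2 = 28 - 21 = 7.
       U_Y = n1*n2 - U_X = 36 - 7 = 29.
Step 4: No ties, so the exact null distribution of U (based on enumerating the C(12,6) = 924 equally likely rank assignments) gives the two-sided p-value.
Step 5: p-value = 0.093074; compare to alpha = 0.1. reject H0.

U_X = 7, p = 0.093074, reject H0 at alpha = 0.1.


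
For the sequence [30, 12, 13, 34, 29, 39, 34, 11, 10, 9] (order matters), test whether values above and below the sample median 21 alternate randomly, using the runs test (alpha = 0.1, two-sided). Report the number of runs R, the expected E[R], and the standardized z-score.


Step 1: Compute median = 21; label A = above, B = below.
Labels in order: ABBAAAABBB  (n_A = 5, n_B = 5)
Step 2: Count runs R = 4.
Step 3: Under H0 (random ordering), E[R] = 2*n_A*n_B/(n_A+n_B) + 1 = 2*5*5/10 + 1 = 6.0000.
        Var[R] = 2*n_A*n_B*(2*n_A*n_B - n_A - n_B) / ((n_A+n_B)^2 * (n_A+n_B-1)) = 2000/900 = 2.2222.
        SD[R] = 1.4907.
Step 4: Continuity-corrected z = (R + 0.5 - E[R]) / SD[R] = (4 + 0.5 - 6.0000) / 1.4907 = -1.0062.
Step 5: Two-sided p-value via normal approximation = 2*(1 - Phi(|z|)) = 0.314305.
Step 6: alpha = 0.1. fail to reject H0.

R = 4, z = -1.0062, p = 0.314305, fail to reject H0.


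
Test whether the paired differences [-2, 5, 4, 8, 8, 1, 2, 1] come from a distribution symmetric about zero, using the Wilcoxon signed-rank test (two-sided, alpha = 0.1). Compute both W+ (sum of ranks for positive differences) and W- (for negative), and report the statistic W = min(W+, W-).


Step 1: Drop any zero differences (none here) and take |d_i|.
|d| = [2, 5, 4, 8, 8, 1, 2, 1]
Step 2: Midrank |d_i| (ties get averaged ranks).
ranks: |2|->3.5, |5|->6, |4|->5, |8|->7.5, |8|->7.5, |1|->1.5, |2|->3.5, |1|->1.5
Step 3: Attach original signs; sum ranks with positive sign and with negative sign.
W+ = 6 + 5 + 7.5 + 7.5 + 1.5 + 3.5 + 1.5 = 32.5
W- = 3.5 = 3.5
(Check: W+ + W- = 36 should equal n(n+1)/2 = 36.)
Step 4: Test statistic W = min(W+, W-) = 3.5.
Step 5: Ties in |d|, so use the tie-corrected normal approximation.
        E[W] = n(n+1)/4 = 8*9/4 = 18.
        Tie groups: |d|=1 (t=2), |d|=2 (t=2), |d|=8 (t=2); sum(t^3 - t) = 18.
        Var[W] = n(n+1)(2n+1)/24 - sum(t^3-t)/48 = 1224/24 - 18/48 = 50.625.
        z = (W - E[W]) / sqrt(Var[W]) = (3.5 - 18) / 7.1151 = -2.0379.
        Two-sided p = 2*Phi(z) = 0.041559.
Step 6: alpha = 0.1. reject H0.

W+ = 32.5, W- = 3.5, W = min = 3.5, p = 0.041559, reject H0.


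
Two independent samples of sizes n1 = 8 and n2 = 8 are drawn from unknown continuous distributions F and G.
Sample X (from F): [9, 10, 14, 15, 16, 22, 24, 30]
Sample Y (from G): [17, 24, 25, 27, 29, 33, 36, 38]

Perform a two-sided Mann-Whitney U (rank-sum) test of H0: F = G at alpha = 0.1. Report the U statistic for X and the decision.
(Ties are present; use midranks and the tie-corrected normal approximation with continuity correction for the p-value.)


Step 1: Combine and sort all 16 observations; assign midranks.
sorted (value, group): (9,X), (10,X), (14,X), (15,X), (16,X), (17,Y), (22,X), (24,X), (24,Y), (25,Y), (27,Y), (29,Y), (30,X), (33,Y), (36,Y), (38,Y)
ranks: 9->1, 10->2, 14->3, 15->4, 16->5, 17->6, 22->7, 24->8.5, 24->8.5, 25->10, 27->11, 29->12, 30->13, 33->14, 36->15, 38->16
Step 2: Rank sum for X: R1 = 1 + 2 + 3 + 4 + 5 + 7 + 8.5 + 13 = 43.5.
Step 3: U_X = R1 - n1(n1+1)/2 = 43.5 - 8*9/2 = 43.5 - 36 = 7.5.
       U_Y = n1*n2 - U_X = 64 - 7.5 = 56.5.
Step 4: Ties are present, so use the tie-corrected normal approximation (with continuity correction) for the p-value.
Step 5: p-value = 0.011657; compare to alpha = 0.1. reject H0.

U_X = 7.5, p = 0.011657, reject H0 at alpha = 0.1.
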